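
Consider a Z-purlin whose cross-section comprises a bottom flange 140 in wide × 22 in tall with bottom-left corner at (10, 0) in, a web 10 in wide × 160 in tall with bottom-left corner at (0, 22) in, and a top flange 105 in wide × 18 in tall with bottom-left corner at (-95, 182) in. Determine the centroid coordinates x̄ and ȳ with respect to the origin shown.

x̄ = 26.50 in, ȳ = 84.94 in

Part | A | x̄ᵢ | ȳᵢ | A·x̄ᵢ | A·ȳᵢ
bottom flange | 3080.00 | 80.00 | 11.00 | 246400.00 | 33880.00
web | 1600.00 | 5.00 | 102.00 | 8000.00 | 163200.00
top flange | 1890.00 | -42.50 | 191.00 | -80325.00 | 360990.00
Σ | 6570.00 |  |  | 174075.00 | 558070.00
x̄ = 174075.00 / 6570.00 = 26.50 in
ȳ = 558070.00 / 6570.00 = 84.94 in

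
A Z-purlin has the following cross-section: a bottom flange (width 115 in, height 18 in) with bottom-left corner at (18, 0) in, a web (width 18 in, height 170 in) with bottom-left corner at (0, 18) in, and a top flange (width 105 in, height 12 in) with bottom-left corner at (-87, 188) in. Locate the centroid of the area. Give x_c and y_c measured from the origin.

x_c = 21.96 in, y_c = 90.49 in

bottom flange: A = 115 × 18 = 2070.00, centroid at (75.50, 9.00).
web: A = 18 × 170 = 3060.00, centroid at (9.00, 103.00).
top flange: A = 105 × 12 = 1260.00, centroid at (-34.50, 194.00).
ΣA = 6390.00 in², ΣAx_c = 140355.00 in³, ΣAy_c = 578250.00 in³.
x_c = 140355.00/6390.00 = 21.96 in; y_c = 578250.00/6390.00 = 90.49 in.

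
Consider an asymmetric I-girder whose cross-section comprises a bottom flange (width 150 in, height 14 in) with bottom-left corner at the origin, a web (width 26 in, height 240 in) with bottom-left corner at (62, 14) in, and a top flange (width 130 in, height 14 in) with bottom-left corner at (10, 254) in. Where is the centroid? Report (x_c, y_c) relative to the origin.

x_c = 75.00 in, y_c = 130.50 in

bottom flange: A = 150 × 14 = 2100.00, centroid at (75.00, 7.00).
web: A = 26 × 240 = 6240.00, centroid at (75.00, 134.00).
top flange: A = 130 × 14 = 1820.00, centroid at (75.00, 261.00).
ΣA = 10160.00 in², ΣAx_c = 762000.00 in³, ΣAy_c = 1325880.00 in³.
x_c = 762000.00/10160.00 = 75.00 in; y_c = 1325880.00/10160.00 = 130.50 in.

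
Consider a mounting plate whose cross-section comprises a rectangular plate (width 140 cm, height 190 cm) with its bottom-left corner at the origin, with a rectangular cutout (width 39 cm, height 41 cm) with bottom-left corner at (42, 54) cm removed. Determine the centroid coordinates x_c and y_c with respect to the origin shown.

plate: A = 140 × 190 = 26600.00, centroid at (70.00, 95.00).
hole: A = −(39 × 41) = -1599.00, centroid at (61.50, 74.50).
ΣA = 25001.00 cm², ΣAx_c = 1763661.50 cm³, ΣAy_c = 2407874.50 cm³.
x_c = 1763661.50/25001.00 = 70.54 cm; y_c = 2407874.50/25001.00 = 96.31 cm.

x_c = 70.54 cm, y_c = 96.31 cm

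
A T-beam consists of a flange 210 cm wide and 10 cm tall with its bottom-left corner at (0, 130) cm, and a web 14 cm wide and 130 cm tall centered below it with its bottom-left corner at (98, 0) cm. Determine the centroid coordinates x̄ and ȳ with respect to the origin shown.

x̄ = 105.00 cm, ȳ = 102.50 cm

web: A = 14 × 130 = 1820.00, centroid at (105.00, 65.00).
flange: A = 210 × 10 = 2100.00, centroid at (105.00, 135.00).
ΣA = 3920.00 cm², ΣAx̄ = 411600.00 cm³, ΣAȳ = 401800.00 cm³.
x̄ = 411600.00/3920.00 = 105.00 cm; ȳ = 401800.00/3920.00 = 102.50 cm.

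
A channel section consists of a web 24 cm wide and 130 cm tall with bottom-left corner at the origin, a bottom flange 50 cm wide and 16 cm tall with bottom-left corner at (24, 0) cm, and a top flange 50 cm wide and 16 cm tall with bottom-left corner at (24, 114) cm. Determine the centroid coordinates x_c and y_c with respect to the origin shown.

x_c = 24.54 cm, y_c = 65.00 cm

web: A = 24 × 130 = 3120.00, centroid at (12.00, 65.00).
bottom flange: A = 50 × 16 = 800.00, centroid at (49.00, 8.00).
top flange: A = 50 × 16 = 800.00, centroid at (49.00, 122.00).
ΣA = 4720.00 cm²
ΣAx_c = (3120.00)(12.00) + (800.00)(49.00) + (800.00)(49.00) = 115840.00 cm³
ΣAy_c = (3120.00)(65.00) + (800.00)(8.00) + (800.00)(122.00) = 306800.00 cm³
x_c = 115840.00 / 4720.00 = 24.54 cm
y_c = 306800.00 / 4720.00 = 65.00 cm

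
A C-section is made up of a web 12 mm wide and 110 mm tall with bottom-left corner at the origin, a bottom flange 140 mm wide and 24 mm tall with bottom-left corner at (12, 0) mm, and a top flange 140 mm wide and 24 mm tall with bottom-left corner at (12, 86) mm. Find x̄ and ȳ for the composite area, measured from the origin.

x̄ = 69.52 mm, ȳ = 55.00 mm

web: A = 12 × 110 = 1320.00, centroid at (6.00, 55.00).
bottom flange: A = 140 × 24 = 3360.00, centroid at (82.00, 12.00).
top flange: A = 140 × 24 = 3360.00, centroid at (82.00, 98.00).
ΣA = 8040.00 mm²
ΣAx̄ = (1320.00)(6.00) + (3360.00)(82.00) + (3360.00)(82.00) = 558960.00 mm³
ΣAȳ = (1320.00)(55.00) + (3360.00)(12.00) + (3360.00)(98.00) = 442200.00 mm³
x̄ = 558960.00 / 8040.00 = 69.52 mm
ȳ = 442200.00 / 8040.00 = 55.00 mm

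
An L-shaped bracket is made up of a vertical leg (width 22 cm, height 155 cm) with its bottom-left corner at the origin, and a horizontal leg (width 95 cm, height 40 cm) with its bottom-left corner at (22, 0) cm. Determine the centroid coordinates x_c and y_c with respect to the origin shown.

x_c = 41.83 cm, y_c = 47.19 cm

vertical leg: A = 22 × 155 = 3410.00, centroid at (11.00, 77.50).
horizontal leg: A = 95 × 40 = 3800.00, centroid at (69.50, 20.00).
ΣA = 7210.00 cm²
ΣAx_c = (3410.00)(11.00) + (3800.00)(69.50) = 301610.00 cm³
ΣAy_c = (3410.00)(77.50) + (3800.00)(20.00) = 340275.00 cm³
x_c = 301610.00 / 7210.00 = 41.83 cm
y_c = 340275.00 / 7210.00 = 47.19 cm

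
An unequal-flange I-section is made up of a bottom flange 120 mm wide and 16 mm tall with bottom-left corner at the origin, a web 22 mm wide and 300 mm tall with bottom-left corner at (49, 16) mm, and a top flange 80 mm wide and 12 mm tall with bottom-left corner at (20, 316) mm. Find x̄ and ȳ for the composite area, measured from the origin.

bottom flange: A = 120 × 16 = 1920.00, centroid at (60.00, 8.00).
web: A = 22 × 300 = 6600.00, centroid at (60.00, 166.00).
top flange: A = 80 × 12 = 960.00, centroid at (60.00, 322.00).
ΣA = 9480.00 mm², ΣAx̄ = 568800.00 mm³, ΣAȳ = 1420080.00 mm³.
x̄ = 568800.00/9480.00 = 60.00 mm; ȳ = 1420080.00/9480.00 = 149.80 mm.

x̄ = 60.00 mm, ȳ = 149.80 mm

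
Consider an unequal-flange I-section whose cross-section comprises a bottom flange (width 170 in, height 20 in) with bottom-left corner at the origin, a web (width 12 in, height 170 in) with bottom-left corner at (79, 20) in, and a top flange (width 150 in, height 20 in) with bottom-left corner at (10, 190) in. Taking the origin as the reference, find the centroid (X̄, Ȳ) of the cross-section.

X̄ = 85.00 in, Ȳ = 100.50 in

bottom flange: A = 170 × 20 = 3400.00, centroid at (85.00, 10.00).
web: A = 12 × 170 = 2040.00, centroid at (85.00, 105.00).
top flange: A = 150 × 20 = 3000.00, centroid at (85.00, 200.00).
ΣA = 8440.00 in²
ΣAX̄ = (3400.00)(85.00) + (2040.00)(85.00) + (3000.00)(85.00) = 717400.00 in³
ΣAȲ = (3400.00)(10.00) + (2040.00)(105.00) + (3000.00)(200.00) = 848200.00 in³
X̄ = 717400.00 / 8440.00 = 85.00 in
Ȳ = 848200.00 / 8440.00 = 100.50 in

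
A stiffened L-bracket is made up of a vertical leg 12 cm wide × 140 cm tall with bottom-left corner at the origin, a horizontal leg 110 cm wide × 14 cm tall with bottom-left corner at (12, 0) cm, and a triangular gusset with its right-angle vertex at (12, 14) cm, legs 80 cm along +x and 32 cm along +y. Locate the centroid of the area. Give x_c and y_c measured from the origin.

x_c = 36.17 cm, y_c = 35.55 cm

vertical leg: A = 12 × 140 = 1680.00, centroid at (6.00, 70.00).
horizontal leg: A = 110 × 14 = 1540.00, centroid at (67.00, 7.00).
gusset: A = ½·80·32 = 1280.00, centroid at (38.67, 24.67).
ΣA = 4500.00 cm²
ΣAx_c = (1680.00)(6.00) + (1540.00)(67.00) + (1280.00)(38.67) = 162753.33 cm³
ΣAy_c = (1680.00)(70.00) + (1540.00)(7.00) + (1280.00)(24.67) = 159953.33 cm³
x_c = 162753.33 / 4500.00 = 36.17 cm
y_c = 159953.33 / 4500.00 = 35.55 cm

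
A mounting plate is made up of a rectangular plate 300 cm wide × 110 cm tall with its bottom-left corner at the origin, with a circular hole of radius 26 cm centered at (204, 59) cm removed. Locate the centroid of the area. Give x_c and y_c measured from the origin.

Part | A | x̄ᵢ | ȳᵢ | A·x̄ᵢ | A·ȳᵢ
plate | 33000.00 | 150.00 | 55.00 | 4950000.00 | 1815000.00
hole | -2123.72 | 204.00 | 59.00 | -433238.19 | -125299.28
Σ | 30876.28 |  |  | 4516761.81 | 1689700.72
x_c = 4516761.81 / 30876.28 = 146.29 cm
y_c = 1689700.72 / 30876.28 = 54.72 cm

x_c = 146.29 cm, y_c = 54.72 cm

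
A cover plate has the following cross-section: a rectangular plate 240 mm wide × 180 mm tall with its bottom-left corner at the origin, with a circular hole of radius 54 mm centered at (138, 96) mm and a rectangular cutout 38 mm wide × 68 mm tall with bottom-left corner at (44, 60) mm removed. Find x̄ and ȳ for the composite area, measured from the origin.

plate: A = 240 × 180 = 43200.00, centroid at (120.00, 90.00).
hole 1: A = −π·54² = -9160.88, centroid at (138.00, 96.00).
hole 2: A = −(38 × 68) = -2584.00, centroid at (63.00, 94.00).
ΣA = 31455.12 mm², ΣAx̄ = 3757005.98 mm³, ΣAȳ = 2765659.12 mm³.
x̄ = 3757005.98/31455.12 = 119.44 mm; ȳ = 2765659.12/31455.12 = 87.92 mm.

x̄ = 119.44 mm, ȳ = 87.92 mm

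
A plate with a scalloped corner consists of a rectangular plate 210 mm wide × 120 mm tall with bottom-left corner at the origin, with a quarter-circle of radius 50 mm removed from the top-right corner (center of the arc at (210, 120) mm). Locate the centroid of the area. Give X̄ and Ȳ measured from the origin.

X̄ = 97.92 mm, Ȳ = 56.72 mm

Part | A | x̄ᵢ | ȳᵢ | A·x̄ᵢ | A·ȳᵢ
plate | 25200.00 | 105.00 | 60.00 | 2646000.00 | 1512000.00
removed quarter-circle | -1963.50 | 188.78 | 98.78 | -370667.37 | -193952.78
Σ | 23236.50 |  |  | 2275332.63 | 1318047.22
X̄ = 2275332.63 / 23236.50 = 97.92 mm
Ȳ = 1318047.22 / 23236.50 = 56.72 mm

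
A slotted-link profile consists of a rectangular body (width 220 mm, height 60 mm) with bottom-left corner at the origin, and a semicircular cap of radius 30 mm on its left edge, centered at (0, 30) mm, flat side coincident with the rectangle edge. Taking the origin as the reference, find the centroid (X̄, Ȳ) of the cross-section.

rectangular body: A = 220 × 60 = 13200.00, centroid at (110.00, 30.00).
semicircular end: A = ½π·30² = 1413.72, centroid at (-12.73, 30.00).
ΣA = 14613.72 mm²
ΣAX̄ = (13200.00)(110.00) + (1413.72)(-12.73) = 1434000.00 mm³
ΣAȲ = (13200.00)(30.00) + (1413.72)(30.00) = 438411.50 mm³
X̄ = 1434000.00 / 14613.72 = 98.13 mm
Ȳ = 438411.50 / 14613.72 = 30.00 mm

X̄ = 98.13 mm, Ȳ = 30.00 mm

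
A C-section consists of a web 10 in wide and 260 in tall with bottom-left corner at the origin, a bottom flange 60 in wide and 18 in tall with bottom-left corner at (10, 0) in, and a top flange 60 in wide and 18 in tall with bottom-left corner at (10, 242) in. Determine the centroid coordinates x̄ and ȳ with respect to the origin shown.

Part | A | x̄ᵢ | ȳᵢ | A·x̄ᵢ | A·ȳᵢ
web | 2600.00 | 5.00 | 130.00 | 13000.00 | 338000.00
bottom flange | 1080.00 | 40.00 | 9.00 | 43200.00 | 9720.00
top flange | 1080.00 | 40.00 | 251.00 | 43200.00 | 271080.00
Σ | 4760.00 |  |  | 99400.00 | 618800.00
x̄ = 99400.00 / 4760.00 = 20.88 in
ȳ = 618800.00 / 4760.00 = 130.00 in

x̄ = 20.88 in, ȳ = 130.00 in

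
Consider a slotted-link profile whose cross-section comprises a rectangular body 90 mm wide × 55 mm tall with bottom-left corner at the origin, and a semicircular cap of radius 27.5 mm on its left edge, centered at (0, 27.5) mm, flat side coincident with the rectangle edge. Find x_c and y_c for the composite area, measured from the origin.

rectangular body: A = 90 × 55 = 4950.00, centroid at (45.00, 27.50).
semicircular end: A = ½π·27.5² = 1187.91, centroid at (-11.67, 27.50).
ΣA = 6137.91 mm²
ΣAx_c = (4950.00)(45.00) + (1187.91)(-11.67) = 208885.42 mm³
ΣAy_c = (4950.00)(27.50) + (1187.91)(27.50) = 168792.65 mm³
x_c = 208885.42 / 6137.91 = 34.03 mm
y_c = 168792.65 / 6137.91 = 27.50 mm

x_c = 34.03 mm, y_c = 27.50 mm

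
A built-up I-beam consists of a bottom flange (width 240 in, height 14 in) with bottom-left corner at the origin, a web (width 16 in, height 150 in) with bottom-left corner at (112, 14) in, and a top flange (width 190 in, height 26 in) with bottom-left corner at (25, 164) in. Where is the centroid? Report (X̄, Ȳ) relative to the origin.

X̄ = 120.00 in, Ȳ = 103.88 in

Part | A | x̄ᵢ | ȳᵢ | A·x̄ᵢ | A·ȳᵢ
bottom flange | 3360.00 | 120.00 | 7.00 | 403200.00 | 23520.00
web | 2400.00 | 120.00 | 89.00 | 288000.00 | 213600.00
top flange | 4940.00 | 120.00 | 177.00 | 592800.00 | 874380.00
Σ | 10700.00 |  |  | 1284000.00 | 1111500.00
X̄ = 1284000.00 / 10700.00 = 120.00 in
Ȳ = 1111500.00 / 10700.00 = 103.88 in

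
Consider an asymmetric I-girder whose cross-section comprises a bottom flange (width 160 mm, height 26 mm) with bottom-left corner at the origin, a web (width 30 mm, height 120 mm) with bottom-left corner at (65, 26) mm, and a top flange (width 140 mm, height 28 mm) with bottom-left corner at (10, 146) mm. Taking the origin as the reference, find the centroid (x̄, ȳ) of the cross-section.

x̄ = 80.00 mm, ȳ = 84.84 mm

bottom flange: A = 160 × 26 = 4160.00, centroid at (80.00, 13.00).
web: A = 30 × 120 = 3600.00, centroid at (80.00, 86.00).
top flange: A = 140 × 28 = 3920.00, centroid at (80.00, 160.00).
ΣA = 11680.00 mm²
ΣAx̄ = (4160.00)(80.00) + (3600.00)(80.00) + (3920.00)(80.00) = 934400.00 mm³
ΣAȳ = (4160.00)(13.00) + (3600.00)(86.00) + (3920.00)(160.00) = 990880.00 mm³
x̄ = 934400.00 / 11680.00 = 80.00 mm
ȳ = 990880.00 / 11680.00 = 84.84 mm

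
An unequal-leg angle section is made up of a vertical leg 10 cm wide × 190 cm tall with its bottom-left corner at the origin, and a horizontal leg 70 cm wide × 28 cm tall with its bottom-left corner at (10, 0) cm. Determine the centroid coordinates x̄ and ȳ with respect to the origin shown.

vertical leg: A = 10 × 190 = 1900.00, centroid at (5.00, 95.00).
horizontal leg: A = 70 × 28 = 1960.00, centroid at (45.00, 14.00).
ΣA = 3860.00 cm²
ΣAx̄ = (1900.00)(5.00) + (1960.00)(45.00) = 97700.00 cm³
ΣAȳ = (1900.00)(95.00) + (1960.00)(14.00) = 207940.00 cm³
x̄ = 97700.00 / 3860.00 = 25.31 cm
ȳ = 207940.00 / 3860.00 = 53.87 cm

x̄ = 25.31 cm, ȳ = 53.87 cm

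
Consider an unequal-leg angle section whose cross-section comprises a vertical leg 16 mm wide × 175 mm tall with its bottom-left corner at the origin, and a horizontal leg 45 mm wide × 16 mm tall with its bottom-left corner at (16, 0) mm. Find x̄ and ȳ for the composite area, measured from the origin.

vertical leg: A = 16 × 175 = 2800.00, centroid at (8.00, 87.50).
horizontal leg: A = 45 × 16 = 720.00, centroid at (38.50, 8.00).
ΣA = 3520.00 mm², ΣAx̄ = 50120.00 mm³, ΣAȳ = 250760.00 mm³.
x̄ = 50120.00/3520.00 = 14.24 mm; ȳ = 250760.00/3520.00 = 71.24 mm.

x̄ = 14.24 mm, ȳ = 71.24 mm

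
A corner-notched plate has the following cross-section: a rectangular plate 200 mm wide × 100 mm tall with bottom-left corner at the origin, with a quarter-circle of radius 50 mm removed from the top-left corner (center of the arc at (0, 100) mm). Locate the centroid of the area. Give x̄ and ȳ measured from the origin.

x̄ = 108.58 mm, ȳ = 46.87 mm

Part | A | x̄ᵢ | ȳᵢ | A·x̄ᵢ | A·ȳᵢ
plate | 20000.00 | 100.00 | 50.00 | 2000000.00 | 1000000.00
removed quarter-circle | -1963.50 | 21.22 | 78.78 | -41666.67 | -154682.87
Σ | 18036.50 |  |  | 1958333.33 | 845317.13
x̄ = 1958333.33 / 18036.50 = 108.58 mm
ȳ = 845317.13 / 18036.50 = 46.87 mm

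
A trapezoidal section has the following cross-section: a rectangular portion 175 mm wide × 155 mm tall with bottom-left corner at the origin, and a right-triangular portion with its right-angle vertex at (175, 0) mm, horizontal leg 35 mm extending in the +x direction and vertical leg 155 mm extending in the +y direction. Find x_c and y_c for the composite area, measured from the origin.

x_c = 96.52 mm, y_c = 75.15 mm

Part | A | x̄ᵢ | ȳᵢ | A·x̄ᵢ | A·ȳᵢ
rectangular portion | 27125.00 | 87.50 | 77.50 | 2373437.50 | 2102187.50
triangular portion | 2712.50 | 186.67 | 51.67 | 506333.33 | 140145.83
Σ | 29837.50 |  |  | 2879770.83 | 2242333.33
x_c = 2879770.83 / 29837.50 = 96.52 mm
y_c = 2242333.33 / 29837.50 = 75.15 mm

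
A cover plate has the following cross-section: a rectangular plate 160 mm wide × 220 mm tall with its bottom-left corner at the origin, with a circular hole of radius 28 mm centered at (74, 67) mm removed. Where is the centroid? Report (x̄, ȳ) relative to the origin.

plate: A = 160 × 220 = 35200.00, centroid at (80.00, 110.00).
hole: A = −π·28² = -2463.01, centroid at (74.00, 67.00).
ΣA = 32736.99 mm²
ΣAx̄ = (35200.00)(80.00) + (-2463.01)(74.00) = 2633737.36 mm³
ΣAȳ = (35200.00)(110.00) + (-2463.01)(67.00) = 3706978.42 mm³
x̄ = 2633737.36 / 32736.99 = 80.45 mm
ȳ = 3706978.42 / 32736.99 = 113.24 mm

x̄ = 80.45 mm, ȳ = 113.24 mm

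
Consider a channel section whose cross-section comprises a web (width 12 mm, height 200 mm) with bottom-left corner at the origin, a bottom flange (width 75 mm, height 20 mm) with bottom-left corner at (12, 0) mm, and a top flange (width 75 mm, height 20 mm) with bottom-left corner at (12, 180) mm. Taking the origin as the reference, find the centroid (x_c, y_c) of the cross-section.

Part | A | x̄ᵢ | ȳᵢ | A·x̄ᵢ | A·ȳᵢ
web | 2400.00 | 6.00 | 100.00 | 14400.00 | 240000.00
bottom flange | 1500.00 | 49.50 | 10.00 | 74250.00 | 15000.00
top flange | 1500.00 | 49.50 | 190.00 | 74250.00 | 285000.00
Σ | 5400.00 |  |  | 162900.00 | 540000.00
x_c = 162900.00 / 5400.00 = 30.17 mm
y_c = 540000.00 / 5400.00 = 100.00 mm

x_c = 30.17 mm, y_c = 100.00 mm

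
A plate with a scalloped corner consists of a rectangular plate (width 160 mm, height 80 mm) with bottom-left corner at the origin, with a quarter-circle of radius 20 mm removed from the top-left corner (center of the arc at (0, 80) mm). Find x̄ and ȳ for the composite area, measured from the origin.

plate: A = 160 × 80 = 12800.00, centroid at (80.00, 40.00).
removed quarter-circle: A = −¼π·20² = -314.16, centroid at (8.49, 71.51).
ΣA = 12485.84 mm², ΣAx̄ = 1021333.33 mm³, ΣAȳ = 489533.93 mm³.
x̄ = 1021333.33/12485.84 = 81.80 mm; ȳ = 489533.93/12485.84 = 39.21 mm.

x̄ = 81.80 mm, ȳ = 39.21 mm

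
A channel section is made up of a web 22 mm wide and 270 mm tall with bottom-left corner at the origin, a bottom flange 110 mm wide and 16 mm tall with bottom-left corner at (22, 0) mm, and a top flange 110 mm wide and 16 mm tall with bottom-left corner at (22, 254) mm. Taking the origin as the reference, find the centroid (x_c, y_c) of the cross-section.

x_c = 35.56 mm, y_c = 135.00 mm

web: A = 22 × 270 = 5940.00, centroid at (11.00, 135.00).
bottom flange: A = 110 × 16 = 1760.00, centroid at (77.00, 8.00).
top flange: A = 110 × 16 = 1760.00, centroid at (77.00, 262.00).
ΣA = 9460.00 mm², ΣAx_c = 336380.00 mm³, ΣAy_c = 1277100.00 mm³.
x_c = 336380.00/9460.00 = 35.56 mm; y_c = 1277100.00/9460.00 = 135.00 mm.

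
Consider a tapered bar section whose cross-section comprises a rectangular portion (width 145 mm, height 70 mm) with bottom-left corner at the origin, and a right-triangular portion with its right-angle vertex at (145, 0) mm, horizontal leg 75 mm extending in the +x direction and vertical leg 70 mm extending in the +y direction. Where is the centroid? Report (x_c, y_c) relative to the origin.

rectangular portion: A = 145 × 70 = 10150.00, centroid at (72.50, 35.00).
triangular portion: A = ½·75·70 = 2625.00, centroid at (170.00, 23.33).
ΣA = 12775.00 mm²
ΣAx_c = (10150.00)(72.50) + (2625.00)(170.00) = 1182125.00 mm³
ΣAy_c = (10150.00)(35.00) + (2625.00)(23.33) = 416500.00 mm³
x_c = 1182125.00 / 12775.00 = 92.53 mm
y_c = 416500.00 / 12775.00 = 32.60 mm

x_c = 92.53 mm, y_c = 32.60 mm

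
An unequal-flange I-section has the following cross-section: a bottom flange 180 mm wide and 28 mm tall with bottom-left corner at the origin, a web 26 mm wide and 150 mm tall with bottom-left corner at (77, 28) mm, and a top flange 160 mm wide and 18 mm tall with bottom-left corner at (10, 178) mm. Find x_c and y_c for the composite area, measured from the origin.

bottom flange: A = 180 × 28 = 5040.00, centroid at (90.00, 14.00).
web: A = 26 × 150 = 3900.00, centroid at (90.00, 103.00).
top flange: A = 160 × 18 = 2880.00, centroid at (90.00, 187.00).
ΣA = 11820.00 mm², ΣAx_c = 1063800.00 mm³, ΣAy_c = 1010820.00 mm³.
x_c = 1063800.00/11820.00 = 90.00 mm; y_c = 1010820.00/11820.00 = 85.52 mm.

x_c = 90.00 mm, y_c = 85.52 mm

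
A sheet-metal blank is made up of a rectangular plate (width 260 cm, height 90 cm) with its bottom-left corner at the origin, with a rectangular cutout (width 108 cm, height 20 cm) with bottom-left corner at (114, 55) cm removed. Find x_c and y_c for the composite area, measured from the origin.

x_c = 126.14 cm, y_c = 42.97 cm

plate: A = 260 × 90 = 23400.00, centroid at (130.00, 45.00).
hole: A = −(108 × 20) = -2160.00, centroid at (168.00, 65.00).
ΣA = 21240.00 cm²
ΣAx_c = (23400.00)(130.00) + (-2160.00)(168.00) = 2679120.00 cm³
ΣAy_c = (23400.00)(45.00) + (-2160.00)(65.00) = 912600.00 cm³
x_c = 2679120.00 / 21240.00 = 126.14 cm
y_c = 912600.00 / 21240.00 = 42.97 cm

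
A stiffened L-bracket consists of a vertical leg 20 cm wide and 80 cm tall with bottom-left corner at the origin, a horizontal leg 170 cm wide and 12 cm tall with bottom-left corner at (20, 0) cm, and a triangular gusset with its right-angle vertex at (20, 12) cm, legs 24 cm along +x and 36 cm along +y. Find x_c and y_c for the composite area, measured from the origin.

x_c = 59.50 cm, y_c = 21.27 cm

vertical leg: A = 20 × 80 = 1600.00, centroid at (10.00, 40.00).
horizontal leg: A = 170 × 12 = 2040.00, centroid at (105.00, 6.00).
gusset: A = ½·24·36 = 432.00, centroid at (28.00, 24.00).
ΣA = 4072.00 cm², ΣAx_c = 242296.00 cm³, ΣAy_c = 86608.00 cm³.
x_c = 242296.00/4072.00 = 59.50 cm; y_c = 86608.00/4072.00 = 21.27 cm.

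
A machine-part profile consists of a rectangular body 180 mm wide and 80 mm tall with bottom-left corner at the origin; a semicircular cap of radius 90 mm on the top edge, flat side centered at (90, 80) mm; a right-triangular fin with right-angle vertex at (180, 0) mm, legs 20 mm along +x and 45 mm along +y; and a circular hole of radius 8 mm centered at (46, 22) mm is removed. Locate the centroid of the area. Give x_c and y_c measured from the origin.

rectangular body: A = 180 × 80 = 14400.00, centroid at (90.00, 40.00).
semicircular top: A = ½π·90² = 12723.45, centroid at (90.00, 118.20).
triangular fin: A = ½·20·45 = 450.00, centroid at (186.67, 15.00).
hole: A = −π·8² = -201.06, centroid at (46.00, 22.00).
ΣA = 27372.39 mm², ΣAx_c = 2515861.67 mm³, ΣAy_c = 2082202.66 mm³.
x_c = 2515861.67/27372.39 = 91.91 mm; y_c = 2082202.66/27372.39 = 76.07 mm.

x_c = 91.91 mm, y_c = 76.07 mm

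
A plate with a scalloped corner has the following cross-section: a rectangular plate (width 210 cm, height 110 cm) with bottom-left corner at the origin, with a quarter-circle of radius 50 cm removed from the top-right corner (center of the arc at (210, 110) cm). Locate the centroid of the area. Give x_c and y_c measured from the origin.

plate: A = 210 × 110 = 23100.00, centroid at (105.00, 55.00).
removed quarter-circle: A = −¼π·50² = -1963.50, centroid at (188.78, 88.78).
ΣA = 21136.50 cm², ΣAx_c = 2054832.63 cm³, ΣAy_c = 1096182.17 cm³.
x_c = 2054832.63/21136.50 = 97.22 cm; y_c = 1096182.17/21136.50 = 51.86 cm.

x_c = 97.22 cm, y_c = 51.86 cm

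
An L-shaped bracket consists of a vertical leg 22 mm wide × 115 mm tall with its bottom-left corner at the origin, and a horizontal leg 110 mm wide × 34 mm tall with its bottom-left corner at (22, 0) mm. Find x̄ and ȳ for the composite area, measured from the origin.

vertical leg: A = 22 × 115 = 2530.00, centroid at (11.00, 57.50).
horizontal leg: A = 110 × 34 = 3740.00, centroid at (77.00, 17.00).
ΣA = 6270.00 mm²
ΣAx̄ = (2530.00)(11.00) + (3740.00)(77.00) = 315810.00 mm³
ΣAȳ = (2530.00)(57.50) + (3740.00)(17.00) = 209055.00 mm³
x̄ = 315810.00 / 6270.00 = 50.37 mm
ȳ = 209055.00 / 6270.00 = 33.34 mm

x̄ = 50.37 mm, ȳ = 33.34 mm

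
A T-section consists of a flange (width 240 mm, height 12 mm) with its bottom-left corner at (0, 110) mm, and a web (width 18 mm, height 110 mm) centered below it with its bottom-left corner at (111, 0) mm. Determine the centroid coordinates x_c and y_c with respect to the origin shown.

web: A = 18 × 110 = 1980.00, centroid at (120.00, 55.00).
flange: A = 240 × 12 = 2880.00, centroid at (120.00, 116.00).
ΣA = 4860.00 mm², ΣAx_c = 583200.00 mm³, ΣAy_c = 442980.00 mm³.
x_c = 583200.00/4860.00 = 120.00 mm; y_c = 442980.00/4860.00 = 91.15 mm.

x_c = 120.00 mm, y_c = 91.15 mm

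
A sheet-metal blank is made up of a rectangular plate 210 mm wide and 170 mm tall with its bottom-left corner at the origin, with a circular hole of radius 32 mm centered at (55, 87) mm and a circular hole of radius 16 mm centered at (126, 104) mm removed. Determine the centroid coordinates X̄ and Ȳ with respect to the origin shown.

X̄ = 109.54 mm, Ȳ = 84.31 mm

plate: A = 210 × 170 = 35700.00, centroid at (105.00, 85.00).
hole 1: A = −π·32² = -3216.99, centroid at (55.00, 87.00).
hole 2: A = −π·16² = -804.25, centroid at (126.00, 104.00).
ΣA = 31678.76 mm²
ΣAX̄ = (35700.00)(105.00) + (-3216.99)(55.00) + (-804.25)(126.00) = 3470230.29 mm³
ΣAȲ = (35700.00)(85.00) + (-3216.99)(87.00) + (-804.25)(104.00) = 2670980.03 mm³
X̄ = 3470230.29 / 31678.76 = 109.54 mm
Ȳ = 2670980.03 / 31678.76 = 84.31 mm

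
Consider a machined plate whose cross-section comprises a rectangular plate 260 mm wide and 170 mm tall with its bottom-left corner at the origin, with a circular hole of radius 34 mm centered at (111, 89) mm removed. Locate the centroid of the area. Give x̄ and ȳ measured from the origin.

x̄ = 131.70 mm, ȳ = 84.64 mm

Part | A | x̄ᵢ | ȳᵢ | A·x̄ᵢ | A·ȳᵢ
plate | 44200.00 | 130.00 | 85.00 | 5746000.00 | 3757000.00
hole | -3631.68 | 111.00 | 89.00 | -403116.60 | -323219.62
Σ | 40568.32 |  |  | 5342883.40 | 3433780.38
x̄ = 5342883.40 / 40568.32 = 131.70 mm
ȳ = 3433780.38 / 40568.32 = 84.64 mm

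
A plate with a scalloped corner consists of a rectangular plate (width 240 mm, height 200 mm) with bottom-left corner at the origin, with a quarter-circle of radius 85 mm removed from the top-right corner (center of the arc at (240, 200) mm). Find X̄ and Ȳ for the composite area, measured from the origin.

X̄ = 108.75 mm, Ȳ = 91.43 mm

plate: A = 240 × 200 = 48000.00, centroid at (120.00, 100.00).
removed quarter-circle: A = −¼π·85² = -5674.50, centroid at (203.92, 163.92).
ΣA = 42325.50 mm², ΣAX̄ = 4602827.92 mm³, ΣAȲ = 3869807.99 mm³.
X̄ = 4602827.92/42325.50 = 108.75 mm; Ȳ = 3869807.99/42325.50 = 91.43 mm.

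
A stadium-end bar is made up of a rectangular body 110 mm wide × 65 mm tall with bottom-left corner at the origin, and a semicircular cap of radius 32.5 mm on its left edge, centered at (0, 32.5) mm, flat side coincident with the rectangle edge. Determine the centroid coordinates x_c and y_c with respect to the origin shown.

Part | A | x̄ᵢ | ȳᵢ | A·x̄ᵢ | A·ȳᵢ
rectangular body | 7150.00 | 55.00 | 32.50 | 393250.00 | 232375.00
semicircular end | 1659.15 | -13.79 | 32.50 | -22885.42 | 53922.49
Σ | 8809.15 |  |  | 370364.58 | 286297.49
x_c = 370364.58 / 8809.15 = 42.04 mm
y_c = 286297.49 / 8809.15 = 32.50 mm

x_c = 42.04 mm, y_c = 32.50 mm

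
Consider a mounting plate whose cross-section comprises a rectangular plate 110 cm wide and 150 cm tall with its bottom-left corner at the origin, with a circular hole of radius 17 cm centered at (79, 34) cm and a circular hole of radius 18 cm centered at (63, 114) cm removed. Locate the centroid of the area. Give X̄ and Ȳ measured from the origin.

plate: A = 110 × 150 = 16500.00, centroid at (55.00, 75.00).
hole 1: A = −π·17² = -907.92, centroid at (79.00, 34.00).
hole 2: A = −π·18² = -1017.88, centroid at (63.00, 114.00).
ΣA = 14574.20 cm², ΣAX̄ = 771648.11 cm³, ΣAȲ = 1090592.84 cm³.
X̄ = 771648.11/14574.20 = 52.95 cm; Ȳ = 1090592.84/14574.20 = 74.83 cm.

X̄ = 52.95 cm, Ȳ = 74.83 cm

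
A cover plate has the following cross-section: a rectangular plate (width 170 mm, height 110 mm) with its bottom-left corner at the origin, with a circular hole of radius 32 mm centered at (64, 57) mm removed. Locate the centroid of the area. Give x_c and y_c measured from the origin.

plate: A = 170 × 110 = 18700.00, centroid at (85.00, 55.00).
hole: A = −π·32² = -3216.99, centroid at (64.00, 57.00).
ΣA = 15483.01 mm²
ΣAx_c = (18700.00)(85.00) + (-3216.99)(64.00) = 1383612.58 mm³
ΣAy_c = (18700.00)(55.00) + (-3216.99)(57.00) = 845131.52 mm³
x_c = 1383612.58 / 15483.01 = 89.36 mm
y_c = 845131.52 / 15483.01 = 54.58 mm

x_c = 89.36 mm, y_c = 54.58 mm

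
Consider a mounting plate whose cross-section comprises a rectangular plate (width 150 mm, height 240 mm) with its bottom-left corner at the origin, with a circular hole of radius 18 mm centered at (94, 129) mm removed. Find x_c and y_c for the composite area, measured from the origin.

Part | A | x̄ᵢ | ȳᵢ | A·x̄ᵢ | A·ȳᵢ
plate | 36000.00 | 75.00 | 120.00 | 2700000.00 | 4320000.00
hole | -1017.88 | 94.00 | 129.00 | -95680.35 | -131306.01
Σ | 34982.12 |  |  | 2604319.65 | 4188693.99
x_c = 2604319.65 / 34982.12 = 74.45 mm
y_c = 4188693.99 / 34982.12 = 119.74 mm

x_c = 74.45 mm, y_c = 119.74 mm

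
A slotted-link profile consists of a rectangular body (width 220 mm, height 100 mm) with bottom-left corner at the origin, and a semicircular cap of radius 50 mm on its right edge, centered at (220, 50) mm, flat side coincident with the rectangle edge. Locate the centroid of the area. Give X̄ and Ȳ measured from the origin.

rectangular body: A = 220 × 100 = 22000.00, centroid at (110.00, 50.00).
semicircular end: A = ½π·50² = 3926.99, centroid at (241.22, 50.00).
ΣA = 25926.99 mm², ΣAX̄ = 3367271.31 mm³, ΣAȲ = 1296349.54 mm³.
X̄ = 3367271.31/25926.99 = 129.88 mm; Ȳ = 1296349.54/25926.99 = 50.00 mm.

X̄ = 129.88 mm, Ȳ = 50.00 mm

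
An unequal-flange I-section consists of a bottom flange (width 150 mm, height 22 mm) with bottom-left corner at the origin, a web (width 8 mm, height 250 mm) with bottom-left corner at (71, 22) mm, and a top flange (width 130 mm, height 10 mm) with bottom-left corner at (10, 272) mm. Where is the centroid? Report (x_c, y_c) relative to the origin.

bottom flange: A = 150 × 22 = 3300.00, centroid at (75.00, 11.00).
web: A = 8 × 250 = 2000.00, centroid at (75.00, 147.00).
top flange: A = 130 × 10 = 1300.00, centroid at (75.00, 277.00).
ΣA = 6600.00 mm², ΣAx_c = 495000.00 mm³, ΣAy_c = 690400.00 mm³.
x_c = 495000.00/6600.00 = 75.00 mm; y_c = 690400.00/6600.00 = 104.61 mm.

x_c = 75.00 mm, y_c = 104.61 mm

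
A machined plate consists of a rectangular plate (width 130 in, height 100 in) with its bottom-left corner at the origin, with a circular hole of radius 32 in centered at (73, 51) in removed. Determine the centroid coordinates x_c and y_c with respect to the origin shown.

Part | A | x̄ᵢ | ȳᵢ | A·x̄ᵢ | A·ȳᵢ
plate | 13000.00 | 65.00 | 50.00 | 845000.00 | 650000.00
hole | -3216.99 | 73.00 | 51.00 | -234840.33 | -164066.53
Σ | 9783.01 |  |  | 610159.67 | 485933.47
x_c = 610159.67 / 9783.01 = 62.37 in
y_c = 485933.47 / 9783.01 = 49.67 in

x_c = 62.37 in, y_c = 49.67 in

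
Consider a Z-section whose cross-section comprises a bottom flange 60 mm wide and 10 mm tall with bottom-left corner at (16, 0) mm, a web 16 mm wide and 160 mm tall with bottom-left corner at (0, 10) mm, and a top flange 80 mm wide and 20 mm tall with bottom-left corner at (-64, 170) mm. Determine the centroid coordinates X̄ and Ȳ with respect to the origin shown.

X̄ = 2.03 mm, Ȳ = 109.54 mm

bottom flange: A = 60 × 10 = 600.00, centroid at (46.00, 5.00).
web: A = 16 × 160 = 2560.00, centroid at (8.00, 90.00).
top flange: A = 80 × 20 = 1600.00, centroid at (-24.00, 180.00).
ΣA = 4760.00 mm²
ΣAX̄ = (600.00)(46.00) + (2560.00)(8.00) + (1600.00)(-24.00) = 9680.00 mm³
ΣAȲ = (600.00)(5.00) + (2560.00)(90.00) + (1600.00)(180.00) = 521400.00 mm³
X̄ = 9680.00 / 4760.00 = 2.03 mm
Ȳ = 521400.00 / 4760.00 = 109.54 mm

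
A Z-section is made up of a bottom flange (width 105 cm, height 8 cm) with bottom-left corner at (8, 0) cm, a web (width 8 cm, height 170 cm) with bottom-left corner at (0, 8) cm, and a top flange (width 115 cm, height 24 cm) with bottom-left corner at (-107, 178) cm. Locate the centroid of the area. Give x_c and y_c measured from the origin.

Part | A | x̄ᵢ | ȳᵢ | A·x̄ᵢ | A·ȳᵢ
bottom flange | 840.00 | 60.50 | 4.00 | 50820.00 | 3360.00
web | 1360.00 | 4.00 | 93.00 | 5440.00 | 126480.00
top flange | 2760.00 | -49.50 | 190.00 | -136620.00 | 524400.00
Σ | 4960.00 |  |  | -80360.00 | 654240.00
x_c = -80360.00 / 4960.00 = -16.20 cm
y_c = 654240.00 / 4960.00 = 131.90 cm

x_c = -16.20 cm, y_c = 131.90 cm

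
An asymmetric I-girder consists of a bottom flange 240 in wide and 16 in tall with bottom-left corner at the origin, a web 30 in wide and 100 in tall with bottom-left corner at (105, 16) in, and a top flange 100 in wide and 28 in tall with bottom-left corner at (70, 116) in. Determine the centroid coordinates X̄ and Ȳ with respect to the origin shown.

bottom flange: A = 240 × 16 = 3840.00, centroid at (120.00, 8.00).
web: A = 30 × 100 = 3000.00, centroid at (120.00, 66.00).
top flange: A = 100 × 28 = 2800.00, centroid at (120.00, 130.00).
ΣA = 9640.00 in², ΣAX̄ = 1156800.00 in³, ΣAȲ = 592720.00 in³.
X̄ = 1156800.00/9640.00 = 120.00 in; Ȳ = 592720.00/9640.00 = 61.49 in.

X̄ = 120.00 in, Ȳ = 61.49 in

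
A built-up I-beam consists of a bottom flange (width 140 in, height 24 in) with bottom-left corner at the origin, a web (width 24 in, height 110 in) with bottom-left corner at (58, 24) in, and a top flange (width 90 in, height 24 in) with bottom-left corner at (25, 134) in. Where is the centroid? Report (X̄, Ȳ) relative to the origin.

bottom flange: A = 140 × 24 = 3360.00, centroid at (70.00, 12.00).
web: A = 24 × 110 = 2640.00, centroid at (70.00, 79.00).
top flange: A = 90 × 24 = 2160.00, centroid at (70.00, 146.00).
ΣA = 8160.00 in²
ΣAX̄ = (3360.00)(70.00) + (2640.00)(70.00) + (2160.00)(70.00) = 571200.00 in³
ΣAȲ = (3360.00)(12.00) + (2640.00)(79.00) + (2160.00)(146.00) = 564240.00 in³
X̄ = 571200.00 / 8160.00 = 70.00 in
Ȳ = 564240.00 / 8160.00 = 69.15 in

X̄ = 70.00 in, Ȳ = 69.15 in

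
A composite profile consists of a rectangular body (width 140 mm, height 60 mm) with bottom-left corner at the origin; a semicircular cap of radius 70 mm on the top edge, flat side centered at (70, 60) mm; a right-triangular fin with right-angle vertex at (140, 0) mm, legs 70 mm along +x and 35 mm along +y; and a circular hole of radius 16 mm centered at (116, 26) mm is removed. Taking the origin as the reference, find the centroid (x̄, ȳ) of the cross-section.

x̄ = 74.68 mm, ȳ = 56.66 mm

rectangular body: A = 140 × 60 = 8400.00, centroid at (70.00, 30.00).
semicircular top: A = ½π·70² = 7696.90, centroid at (70.00, 89.71).
triangular fin: A = ½·70·35 = 1225.00, centroid at (163.33, 11.67).
hole: A = −π·16² = -804.25, centroid at (116.00, 26.00).
ΣA = 16517.65 mm²
ΣAx̄ = (8400.00)(70.00) + (7696.90)(70.00) + (1225.00)(163.33) + (-804.25)(116.00) = 1233573.74 mm³
ΣAȳ = (8400.00)(30.00) + (7696.90)(89.71) + (1225.00)(11.67) + (-804.25)(26.00) = 935862.01 mm³
x̄ = 1233573.74 / 16517.65 = 74.68 mm
ȳ = 935862.01 / 16517.65 = 56.66 mm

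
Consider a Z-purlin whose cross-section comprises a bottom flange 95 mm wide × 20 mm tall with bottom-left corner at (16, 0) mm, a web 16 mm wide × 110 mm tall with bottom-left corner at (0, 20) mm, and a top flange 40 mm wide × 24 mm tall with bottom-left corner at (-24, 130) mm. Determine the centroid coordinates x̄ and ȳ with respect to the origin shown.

bottom flange: A = 95 × 20 = 1900.00, centroid at (63.50, 10.00).
web: A = 16 × 110 = 1760.00, centroid at (8.00, 75.00).
top flange: A = 40 × 24 = 960.00, centroid at (-4.00, 142.00).
ΣA = 4620.00 mm²
ΣAx̄ = (1900.00)(63.50) + (1760.00)(8.00) + (960.00)(-4.00) = 130890.00 mm³
ΣAȳ = (1900.00)(10.00) + (1760.00)(75.00) + (960.00)(142.00) = 287320.00 mm³
x̄ = 130890.00 / 4620.00 = 28.33 mm
ȳ = 287320.00 / 4620.00 = 62.19 mm

x̄ = 28.33 mm, ȳ = 62.19 mm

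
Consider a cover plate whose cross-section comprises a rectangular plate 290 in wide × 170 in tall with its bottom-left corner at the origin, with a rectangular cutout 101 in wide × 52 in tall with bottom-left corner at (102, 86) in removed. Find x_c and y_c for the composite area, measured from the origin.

x_c = 144.11 in, y_c = 81.78 in

plate: A = 290 × 170 = 49300.00, centroid at (145.00, 85.00).
hole: A = −(101 × 52) = -5252.00, centroid at (152.50, 112.00).
ΣA = 44048.00 in²
ΣAx_c = (49300.00)(145.00) + (-5252.00)(152.50) = 6347570.00 in³
ΣAy_c = (49300.00)(85.00) + (-5252.00)(112.00) = 3602276.00 in³
x_c = 6347570.00 / 44048.00 = 144.11 in
y_c = 3602276.00 / 44048.00 = 81.78 in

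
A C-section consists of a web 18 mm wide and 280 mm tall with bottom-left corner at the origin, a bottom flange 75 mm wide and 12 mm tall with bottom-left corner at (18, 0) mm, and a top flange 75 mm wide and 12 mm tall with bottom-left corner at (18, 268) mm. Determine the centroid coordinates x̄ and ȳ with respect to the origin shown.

x̄ = 21.24 mm, ȳ = 140.00 mm

Part | A | x̄ᵢ | ȳᵢ | A·x̄ᵢ | A·ȳᵢ
web | 5040.00 | 9.00 | 140.00 | 45360.00 | 705600.00
bottom flange | 900.00 | 55.50 | 6.00 | 49950.00 | 5400.00
top flange | 900.00 | 55.50 | 274.00 | 49950.00 | 246600.00
Σ | 6840.00 |  |  | 145260.00 | 957600.00
x̄ = 145260.00 / 6840.00 = 21.24 mm
ȳ = 957600.00 / 6840.00 = 140.00 mm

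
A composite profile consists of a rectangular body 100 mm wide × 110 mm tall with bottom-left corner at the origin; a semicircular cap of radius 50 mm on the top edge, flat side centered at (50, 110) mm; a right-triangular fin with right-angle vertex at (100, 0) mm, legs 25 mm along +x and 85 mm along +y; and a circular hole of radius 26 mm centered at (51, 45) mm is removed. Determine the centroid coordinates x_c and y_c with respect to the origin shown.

x_c = 54.32 mm, y_c = 76.08 mm

rectangular body: A = 100 × 110 = 11000.00, centroid at (50.00, 55.00).
semicircular top: A = ½π·50² = 3926.99, centroid at (50.00, 131.22).
triangular fin: A = ½·25·85 = 1062.50, centroid at (108.33, 28.33).
hole: A = −π·26² = -2123.72, centroid at (51.00, 45.00).
ΣA = 13865.77 mm², ΣAx_c = 753144.16 mm³, ΣAy_c = 1054839.24 mm³.
x_c = 753144.16/13865.77 = 54.32 mm; y_c = 1054839.24/13865.77 = 76.08 mm.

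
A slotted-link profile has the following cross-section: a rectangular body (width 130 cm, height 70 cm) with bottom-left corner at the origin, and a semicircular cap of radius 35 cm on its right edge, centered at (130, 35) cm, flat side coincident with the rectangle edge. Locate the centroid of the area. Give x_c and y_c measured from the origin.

x_c = 78.94 cm, y_c = 35.00 cm

rectangular body: A = 130 × 70 = 9100.00, centroid at (65.00, 35.00).
semicircular end: A = ½π·35² = 1924.23, centroid at (144.85, 35.00).
ΣA = 11024.23 cm²
ΣAx_c = (9100.00)(65.00) + (1924.23)(144.85) = 870232.65 cm³
ΣAy_c = (9100.00)(35.00) + (1924.23)(35.00) = 385847.89 cm³
x_c = 870232.65 / 11024.23 = 78.94 cm
y_c = 385847.89 / 11024.23 = 35.00 cm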